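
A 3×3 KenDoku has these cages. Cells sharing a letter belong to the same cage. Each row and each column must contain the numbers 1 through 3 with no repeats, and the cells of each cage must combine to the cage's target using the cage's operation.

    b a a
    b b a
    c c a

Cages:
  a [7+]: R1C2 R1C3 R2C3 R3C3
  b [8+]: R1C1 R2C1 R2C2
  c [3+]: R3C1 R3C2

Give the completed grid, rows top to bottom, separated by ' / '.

The 3 cells of cage b must have sum 8; hence R1C1 = 3.
The 4 cells of cage a must have sum 7, which forces R1C2 = 1.
3 is placed in row 1, leaving R1C3 = 2.
Cage b has sum 8, so R2C1 = 2.
Cage b has sum 8, which forces R2C2 = 3.
3 is placed in row 2, leaving R2C3 = 1.
Column 1 already has 2; hence R3C1 = 1.
Column 2 already has 1, so R3C2 = 2.
Column 3 already has 1, leaving R3C3 = 3.

3 1 2 / 2 3 1 / 1 2 3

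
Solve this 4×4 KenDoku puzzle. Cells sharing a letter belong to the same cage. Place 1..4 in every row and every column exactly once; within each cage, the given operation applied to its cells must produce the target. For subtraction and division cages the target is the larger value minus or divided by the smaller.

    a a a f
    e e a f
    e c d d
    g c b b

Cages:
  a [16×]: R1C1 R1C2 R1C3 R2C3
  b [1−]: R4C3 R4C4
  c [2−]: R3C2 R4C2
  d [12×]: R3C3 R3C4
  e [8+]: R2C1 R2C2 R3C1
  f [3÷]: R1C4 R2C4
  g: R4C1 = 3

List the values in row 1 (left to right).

The 4 cells of cage a must have product 16; hence R2C3 = 2.
G is a freebie; hence R4C1 = 3.
Cage e needs sum 8, so R2C2 = 3.
Row 2 now contains 3, which forces R2C4 = 1.
The two cells of cage b must have difference 1, which forces R4C3 = 1.
Cage b's pair has difference 1, which forces R4C4 = 2.
Column 3 already has 1, which forces R1C3 = 4.
1 is placed in column 4, so R1C4 = 3.
Row 2 already has 1; hence R2C1 = 4.
The 3 cells of cage e must have sum 8; hence R3C1 = 1.
Cage c's pair has difference 2; hence R3C2 = 2.
Column 3 already has 4; hence R3C3 = 3.
Column 4 already has 3, so R3C4 = 4.
2 is placed in row 4; hence R4C2 = 4.
1 is placed in column 1, so R1C1 = 2.
Column 2 already has 2, leaving R1C2 = 1.
Filled in: 2 1 4 3 / 4 3 2 1 / 1 2 3 4 / 3 4 1 2.

2 1 4 3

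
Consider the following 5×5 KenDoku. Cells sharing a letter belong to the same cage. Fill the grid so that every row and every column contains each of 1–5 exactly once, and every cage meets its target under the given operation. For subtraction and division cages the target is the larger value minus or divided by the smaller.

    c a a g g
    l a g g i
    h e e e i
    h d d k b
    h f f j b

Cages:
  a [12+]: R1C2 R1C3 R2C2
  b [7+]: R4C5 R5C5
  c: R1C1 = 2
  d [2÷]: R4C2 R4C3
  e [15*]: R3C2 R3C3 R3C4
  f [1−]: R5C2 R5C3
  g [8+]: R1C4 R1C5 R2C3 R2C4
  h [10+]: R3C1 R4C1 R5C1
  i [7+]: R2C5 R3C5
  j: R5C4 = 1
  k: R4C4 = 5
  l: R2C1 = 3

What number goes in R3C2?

1

Cage c is a single given cell; hence R1C1 = 2.
Cage l is given, so R2C1 = 3.
K is a freebie, which forces R4C4 = 5.
Cage j is a single given cell; hence R5C4 = 1.
Cage g has sum 8, which forces R1C4 = 4.
Cage g needs sum 8; hence R1C5 = 1.
Cage g has sum 8; hence R2C3 = 1.
Cage g needs sum 8, leaving R2C4 = 2.
Column 3 already has 1; hence R3C3 = 5.
Column 4 already has 1, so R3C4 = 3.
Row 3 already has 3; hence R3C5 = 2.
The 3 cells of cage a must have sum 12; hence R1C2 = 5.
5 is placed in column 3, which forces R1C3 = 3.
Cage a needs sum 12, so R2C2 = 4.
The two cells of cage i must have sum 7; hence R2C5 = 5.
Row 3 already has 5, so R3C2 = 1.
Column 2 already has 1, which forces R4C2 = 2.
2 is placed in row 4, leaving R4C3 = 4.
Row 4 now contains 4, leaving R4C5 = 3.
Cage h has sum 10, which forces R5C1 = 5.
Column 2 now contains 2; hence R5C2 = 3.
4 is placed in column 3; hence R5C3 = 2.
3 is placed in column 5, which forces R5C5 = 4.
Row 3 now contains 1, so R3C1 = 4.
Row 4 now contains 4, which forces R4C1 = 1.
Completed grid: 2 5 3 4 1 / 3 4 1 2 5 / 4 1 5 3 2 / 1 2 4 5 3 / 5 3 2 1 4.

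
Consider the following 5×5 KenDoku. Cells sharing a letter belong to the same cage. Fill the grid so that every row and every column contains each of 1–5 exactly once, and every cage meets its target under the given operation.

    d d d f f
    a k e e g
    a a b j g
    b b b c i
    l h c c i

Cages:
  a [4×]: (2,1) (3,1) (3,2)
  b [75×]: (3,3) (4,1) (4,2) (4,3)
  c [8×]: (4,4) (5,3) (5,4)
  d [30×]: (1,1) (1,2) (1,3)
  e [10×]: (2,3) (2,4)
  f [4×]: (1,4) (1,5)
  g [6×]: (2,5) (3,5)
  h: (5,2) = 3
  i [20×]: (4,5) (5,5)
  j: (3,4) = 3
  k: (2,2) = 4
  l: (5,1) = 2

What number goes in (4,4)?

2

K is a freebie; hence (2,2) = 4.
The 4 cells of cage b must have product 75; hence (3,3) = 5.
Cage j is given; hence (3,4) = 3.
3 is placed in row 3, leaving (3,5) = 2.
Cage l is a single given cell, leaving (5,1) = 2.
Cage h is given, leaving (5,2) = 3.
Column 1 now contains 2, so (2,1) = 1.
Column 3 now contains 5, leaving (2,3) = 2.
Cage e's pair has product 10, which forces (2,4) = 5.
2 is placed in column 5, leaving (2,5) = 3.
Cage a has product 4; hence (3,1) = 4.
Row 3 now contains 2; hence (3,2) = 1.
1 is placed in column 2, which forces (4,2) = 5.
Cage c has product 8, leaving (4,4) = 2.
Row 4 now contains 5, so (4,5) = 4.
Column 5 now contains 4, leaving (5,5) = 5.
Cage d has product 30, leaving (1,1) = 5.
Column 2 already has 5; hence (1,2) = 2.
Column 3 now contains 2, which forces (1,3) = 3.
Cage f needs two cells with product 4, so (1,4) = 4.
Column 5 now contains 4; hence (1,5) = 1.
Row 4 now contains 5, so (4,1) = 3.
Cage b has product 75; hence (4,3) = 1.
Column 3 already has 1; hence (5,3) = 4.
Column 4 now contains 4, which forces (5,4) = 1.
Filled in: 5 2 3 4 1 / 1 4 2 5 3 / 4 1 5 3 2 / 3 5 1 2 4 / 2 3 4 1 5.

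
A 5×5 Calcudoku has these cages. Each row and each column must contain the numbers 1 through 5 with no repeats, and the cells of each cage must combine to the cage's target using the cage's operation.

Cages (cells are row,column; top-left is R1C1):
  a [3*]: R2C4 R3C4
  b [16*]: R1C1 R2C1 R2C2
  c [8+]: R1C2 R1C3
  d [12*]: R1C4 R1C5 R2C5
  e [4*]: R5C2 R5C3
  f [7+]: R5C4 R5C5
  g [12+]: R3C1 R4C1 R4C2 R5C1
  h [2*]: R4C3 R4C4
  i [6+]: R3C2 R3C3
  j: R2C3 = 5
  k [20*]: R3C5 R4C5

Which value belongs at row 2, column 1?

Cage j is given, so R2C3 = 5.
Cage c's pair has sum 8, leaving R1C2 = 5.
5 is placed in column 3, which forces R1C3 = 3.
Cage d needs product 12, so R2C5 = 3.
3 is placed in row 2, leaving R2C4 = 1.
The two cells of cage a must have product 3, leaving R3C4 = 3.
1 is placed in column 4, leaving R4C4 = 2.
2 is placed in column 4, leaving R5C4 = 5.
The 3 cells of cage b must have product 16; hence R1C1 = 2.
1 is placed in column 4, leaving R1C4 = 4.
The 3 cells of cage d must have product 12, leaving R1C5 = 1.
Row 2 now contains 1, which forces R2C1 = 4.
Cage b has product 16, so R2C2 = 2.
2 is placed in column 2, so R3C2 = 4.
Row 3 now contains 4, so R3C3 = 2.
Row 3 now contains 4; hence R3C5 = 5.
2 is placed in row 4, leaving R4C3 = 1.
5 is placed in column 5; hence R4C5 = 4.
Column 2 now contains 4, so R5C2 = 1.
1 is placed in column 3, leaving R5C3 = 4.
The two cells of cage f must have sum 7, which forces R5C5 = 2.
5 is placed in row 3, leaving R3C1 = 1.
Cage g has sum 12, leaving R4C1 = 5.
Row 4 now contains 1, leaving R4C2 = 3.
Row 5 already has 1, leaving R5C1 = 3.
The full grid is 2 5 3 4 1 / 4 2 5 1 3 / 1 4 2 3 5 / 5 3 1 2 4 / 3 1 4 5 2.

4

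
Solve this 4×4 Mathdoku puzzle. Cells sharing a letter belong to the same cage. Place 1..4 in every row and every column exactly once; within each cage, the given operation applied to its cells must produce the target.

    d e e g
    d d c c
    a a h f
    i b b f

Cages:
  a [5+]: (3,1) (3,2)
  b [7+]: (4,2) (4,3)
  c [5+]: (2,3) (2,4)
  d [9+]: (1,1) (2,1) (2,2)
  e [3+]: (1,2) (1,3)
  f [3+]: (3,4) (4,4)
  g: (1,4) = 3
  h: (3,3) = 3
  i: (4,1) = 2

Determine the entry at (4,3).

Cage g is given, leaving (1,4) = 3.
Cage h is a single given cell; hence (3,3) = 3.
Cage i is given, leaving (4,1) = 2.
Column 3 already has 3, so (4,3) = 4.
Row 4 already has 2, leaving (4,4) = 1.
2 is placed in column 1; hence (1,1) = 4.
Cage c's pair has sum 5, leaving (2,3) = 1.
Cage c needs two cells with sum 5, which forces (2,4) = 4.
4 is placed in column 1, which forces (3,1) = 1.
Row 3 now contains 1, so (3,2) = 4.
1 is placed in column 4, so (3,4) = 2.
Row 4 now contains 4, so (4,2) = 3.
The two cells of cage e must have sum 3; hence (1,2) = 1.
1 is placed in column 3; hence (1,3) = 2.
1 is placed in row 2, so (2,1) = 3.
Row 2 now contains 4; hence (2,2) = 2.
The full grid is 4 1 2 3 / 3 2 1 4 / 1 4 3 2 / 2 3 4 1.

4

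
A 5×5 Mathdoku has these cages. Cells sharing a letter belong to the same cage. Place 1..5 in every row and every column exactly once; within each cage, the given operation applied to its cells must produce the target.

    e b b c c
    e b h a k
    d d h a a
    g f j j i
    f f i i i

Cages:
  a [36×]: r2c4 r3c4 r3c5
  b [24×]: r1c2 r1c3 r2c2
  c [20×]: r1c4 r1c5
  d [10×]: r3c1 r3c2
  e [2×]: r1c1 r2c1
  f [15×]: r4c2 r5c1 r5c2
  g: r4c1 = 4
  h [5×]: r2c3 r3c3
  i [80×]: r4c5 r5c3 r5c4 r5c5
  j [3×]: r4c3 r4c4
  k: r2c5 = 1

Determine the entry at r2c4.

3

Cage a needs product 36; hence r2c4 = 3.
Cage k is a single given cell, which forces r2c5 = 1.
The 3 cells of cage a must have product 36, leaving r3c4 = 4.
Cage a needs product 36, so r3c5 = 3.
Cage g is given, which forces r4c1 = 4.
Column 4 now contains 3, leaving r4c4 = 1.
4 is placed in row 4, leaving r4c5 = 2.
The two cells of cage e must have product 2, which forces r1c1 = 1.
4 is placed in column 4, so r1c4 = 5.
The two cells of cage c must have product 20, leaving r1c5 = 4.
Row 2 already has 1; hence r2c1 = 2.
Row 2 now contains 2, so r2c2 = 4.
Row 2 already has 1, which forces r2c3 = 5.
2 is placed in column 1; hence r3c1 = 5.
Row 3 already has 5; hence r3c2 = 2.
Cage h needs two cells with product 5, so r3c3 = 1.
Row 4 now contains 1, leaving r4c3 = 3.
Column 1 already has 5, leaving r5c1 = 3.
5 is placed in column 4, which forces r5c4 = 2.
4 is placed in column 5, so r5c5 = 5.
Column 2 now contains 2; hence r1c2 = 3.
Column 3 already has 3, which forces r1c3 = 2.
3 is placed in row 4, so r4c2 = 5.
Row 5 already has 5; hence r5c2 = 1.
2 is placed in row 5, which forces r5c3 = 4.
Filled in: 1 3 2 5 4 / 2 4 5 3 1 / 5 2 1 4 3 / 4 5 3 1 2 / 3 1 4 2 5.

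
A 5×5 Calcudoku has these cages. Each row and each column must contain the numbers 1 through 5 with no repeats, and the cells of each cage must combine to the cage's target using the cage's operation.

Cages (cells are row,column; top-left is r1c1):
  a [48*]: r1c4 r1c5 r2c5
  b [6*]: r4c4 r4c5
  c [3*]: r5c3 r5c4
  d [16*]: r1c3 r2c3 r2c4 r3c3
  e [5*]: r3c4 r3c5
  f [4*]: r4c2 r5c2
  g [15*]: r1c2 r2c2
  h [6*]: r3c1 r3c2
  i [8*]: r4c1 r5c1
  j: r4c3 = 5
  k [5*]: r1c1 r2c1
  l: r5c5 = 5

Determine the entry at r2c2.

3

Cage a needs product 48, leaving r1c4 = 4.
Cage a needs product 48; hence r1c5 = 3.
Cage d needs product 16, leaving r2c4 = 2.
The 3 cells of cage a must have product 48, which forces r2c5 = 4.
Cage j is a single given cell; hence r4c3 = 5.
Column 4 now contains 2, which forces r4c4 = 3.
Column 5 now contains 3; hence r4c5 = 2.
Column 4 already has 3, leaving r5c4 = 1.
Cage l is given; hence r5c5 = 5.
3 is placed in row 1, which forces r1c2 = 5.
The 4 cells of cage d must have product 16; hence r1c3 = 2.
Cage g's pair has product 15, leaving r2c2 = 3.
4 is placed in row 2; hence r2c3 = 1.
3 is placed in column 2, leaving r3c2 = 2.
The 4 cells of cage d must have product 16, so r3c3 = 4.
1 is placed in column 4, which forces r3c4 = 5.
Column 5 now contains 5; hence r3c5 = 1.
Row 4 already has 2, so r4c1 = 4.
Cage f's pair has product 4, leaving r4c2 = 1.
Cage i needs two cells with product 8, leaving r5c1 = 2.
1 is placed in row 5, leaving r5c2 = 4.
1 is placed in row 5, which forces r5c3 = 3.
5 is placed in row 1, leaving r1c1 = 1.
Row 2 now contains 1, so r2c1 = 5.
Row 3 now contains 2; hence r3c1 = 3.
Completed grid: 1 5 2 4 3 / 5 3 1 2 4 / 3 2 4 5 1 / 4 1 5 3 2 / 2 4 3 1 5.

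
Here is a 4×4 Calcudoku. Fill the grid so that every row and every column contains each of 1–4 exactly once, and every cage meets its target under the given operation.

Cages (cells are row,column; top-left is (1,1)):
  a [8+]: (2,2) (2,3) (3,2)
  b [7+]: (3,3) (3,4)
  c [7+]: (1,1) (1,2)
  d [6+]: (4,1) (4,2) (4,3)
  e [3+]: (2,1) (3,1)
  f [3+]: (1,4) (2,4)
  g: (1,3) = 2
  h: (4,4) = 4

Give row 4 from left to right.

Cage g is given, so (1,3) = 2.
Row 1 already has 2, which forces (1,4) = 1.
1 is placed in column 4; hence (2,4) = 2.
Cage h is a single given cell, leaving (4,4) = 4.
Row 2 already has 2, which forces (2,1) = 1.
Cage e's pair has sum 3; hence (3,1) = 2.
Cage b needs two cells with sum 7; hence (3,3) = 4.
Column 4 already has 4; hence (3,4) = 3.
Column 1 now contains 2, which forces (4,1) = 3.
3 is placed in row 4, which forces (4,3) = 1.
Column 1 now contains 3; hence (1,1) = 4.
Cage c's pair has sum 7, so (1,2) = 3.
Cage a needs sum 8, so (2,2) = 4.
4 is placed in column 3, so (2,3) = 3.
Row 3 now contains 3; hence (3,2) = 1.
Row 4 already has 1, which forces (4,2) = 2.
Completed grid: 4 3 2 1 / 1 4 3 2 / 2 1 4 3 / 3 2 1 4.

3 2 1 4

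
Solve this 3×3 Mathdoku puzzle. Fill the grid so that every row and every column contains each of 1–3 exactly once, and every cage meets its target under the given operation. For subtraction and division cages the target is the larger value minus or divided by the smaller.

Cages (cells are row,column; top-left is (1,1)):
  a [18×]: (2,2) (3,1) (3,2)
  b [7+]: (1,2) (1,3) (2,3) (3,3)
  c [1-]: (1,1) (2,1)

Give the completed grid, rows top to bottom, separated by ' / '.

Cage b needs sum 7, which forces (1,2) = 1.
Cage a needs product 18, so (2,2) = 3.
Cage a needs product 18, so (3,1) = 3.
Cage a needs product 18, which forces (3,2) = 2.
2 is placed in row 3, which forces (3,3) = 1.
Column 1 now contains 3, so (1,1) = 2.
Cage b has sum 7; hence (1,3) = 3.
The two cells of cage c must have difference 1, leaving (2,1) = 1.
Column 3 already has 1, leaving (2,3) = 2.

2 1 3 / 1 3 2 / 3 2 1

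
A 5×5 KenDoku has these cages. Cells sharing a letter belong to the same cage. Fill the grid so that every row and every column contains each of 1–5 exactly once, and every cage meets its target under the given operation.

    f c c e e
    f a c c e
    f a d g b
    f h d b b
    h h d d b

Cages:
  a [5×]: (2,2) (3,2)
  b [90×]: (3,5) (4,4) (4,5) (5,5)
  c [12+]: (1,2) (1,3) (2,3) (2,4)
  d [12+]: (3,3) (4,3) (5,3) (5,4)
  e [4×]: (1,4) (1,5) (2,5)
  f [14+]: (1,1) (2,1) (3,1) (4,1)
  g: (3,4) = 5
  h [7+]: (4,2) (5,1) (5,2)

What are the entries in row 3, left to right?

3 1 4 5 2

Cage g is a single given cell; hence (3,4) = 5.
Cage b has product 90, so (4,4) = 3.
Cage a needs two cells with product 5, so (2,2) = 5.
Row 3 already has 5, which forces (3,2) = 1.
In row 4, 1 can only go at (4,3), so (4,3) = 1.
Row 5 needs a 1, and only (5,1) is open for it.
Column 2 needs a 3, and only (1,2) is open for it.
Cage c has sum 12, so (2,3) = 3.
Column 3 now contains 3, which forces (5,3) = 5.
Cage f needs sum 14, which forces (3,1) = 3.
3 is placed in row 3; hence (3,5) = 2.
Cage b has product 90, which forces (4,5) = 5.
Column 5 now contains 2, which forces (5,5) = 3.
Cage f has sum 14, which forces (1,1) = 5.
The 3 cells of cage e must have product 4, so (1,4) = 1.
Cage e needs product 4, leaving (1,5) = 4.
Column 5 now contains 2; hence (2,5) = 1.
Row 3 already has 2, so (3,3) = 4.
Cage d has sum 12, leaving (5,4) = 2.
Row 1 now contains 4; hence (1,3) = 2.
2 is placed in column 4, leaving (2,4) = 4.
The 3 cells of cage h must have sum 7, so (4,2) = 2.
2 is placed in row 5, which forces (5,2) = 4.
Row 2 now contains 4, which forces (2,1) = 2.
Row 4 already has 2, which forces (4,1) = 4.
The full grid is 5 3 2 1 4 / 2 5 3 4 1 / 3 1 4 5 2 / 4 2 1 3 5 / 1 4 5 2 3.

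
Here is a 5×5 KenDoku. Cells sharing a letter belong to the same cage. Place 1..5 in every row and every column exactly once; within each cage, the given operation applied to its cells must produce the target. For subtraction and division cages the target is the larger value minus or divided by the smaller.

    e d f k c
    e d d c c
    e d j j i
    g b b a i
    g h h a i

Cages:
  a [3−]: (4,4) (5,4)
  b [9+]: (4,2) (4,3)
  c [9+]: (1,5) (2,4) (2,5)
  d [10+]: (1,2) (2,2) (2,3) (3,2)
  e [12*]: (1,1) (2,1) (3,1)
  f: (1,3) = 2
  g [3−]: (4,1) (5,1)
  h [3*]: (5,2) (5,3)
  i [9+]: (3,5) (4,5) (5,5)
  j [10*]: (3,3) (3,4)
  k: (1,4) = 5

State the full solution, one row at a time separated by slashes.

3 4 2 5 1 / 4 2 1 3 5 / 1 3 5 2 4 / 2 5 4 1 3 / 5 1 3 4 2

Cage f is given; hence (1,3) = 2.
K is a freebie; hence (1,4) = 5.
Column 3 now contains 2, so (3,3) = 5.
5 is placed in column 4, so (3,4) = 2.
Column 3 already has 5, which forces (4,3) = 4.
Row 4 now contains 4, so (4,4) = 1.
Column 4 now contains 1, leaving (5,4) = 4.
Column 4 already has 4, leaving (2,4) = 3.
Row 4 now contains 4, so (4,2) = 5.
Column 2 already has 5; hence (2,2) = 2.
Row 2 already has 3, which forces (2,3) = 1.
Row 2 already has 2, leaving (2,5) = 5.
Row 4 now contains 5; hence (4,1) = 2.
Row 4 now contains 2, leaving (4,5) = 3.
Cage g's pair has difference 3, so (5,1) = 5.
1 is placed in column 3, leaving (5,3) = 3.
Column 5 now contains 3, which forces (5,5) = 2.
The 3 cells of cage c must have sum 9, which forces (1,5) = 1.
Row 2 already has 1, leaving (2,1) = 4.
The 3 cells of cage i must have sum 9, leaving (3,5) = 4.
Row 5 already has 3, so (5,2) = 1.
Row 1 now contains 1, which forces (1,1) = 3.
Cage d needs sum 10, so (1,2) = 4.
Cage e has product 12, leaving (3,1) = 1.
Row 3 now contains 4, so (3,2) = 3.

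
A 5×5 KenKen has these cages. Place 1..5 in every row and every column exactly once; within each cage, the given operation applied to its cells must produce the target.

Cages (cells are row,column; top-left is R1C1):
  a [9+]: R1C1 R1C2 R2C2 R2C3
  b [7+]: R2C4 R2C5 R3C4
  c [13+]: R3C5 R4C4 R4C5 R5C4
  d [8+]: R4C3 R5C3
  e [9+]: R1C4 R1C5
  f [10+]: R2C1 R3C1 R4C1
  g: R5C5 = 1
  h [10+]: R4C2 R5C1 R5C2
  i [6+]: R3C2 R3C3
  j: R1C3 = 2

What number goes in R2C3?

4

Cage j is given, so R1C3 = 2.
Cage g is given, so R5C5 = 1.
Row 2 needs a 5, and only R2C1 is open for it.
Cage b needs sum 7, which forces R2C4 = 3.
Cage b has sum 7, leaving R2C5 = 2.
Cage b needs sum 7; hence R3C4 = 2.
2 is placed in row 3, leaving R3C2 = 5.
Cage i's pair has sum 6, leaving R3C3 = 1.
The 4 cells of cage c must have sum 13; hence R4C4 = 1.
Cage a needs sum 9; hence R1C1 = 1.
Cage a needs sum 9, which forces R1C2 = 3.
Cage a needs sum 9, leaving R2C2 = 1.
Column 3 now contains 1, so R2C3 = 4.
Cage f needs sum 10, so R3C1 = 3.
Row 3 already has 3; hence R3C5 = 4.
Cage f needs sum 10, so R4C1 = 2.
Column 2 now contains 3, leaving R4C2 = 4.
Column 1 now contains 3, so R5C1 = 4.
4 is placed in column 2, leaving R5C2 = 2.
Row 5 now contains 4, so R5C4 = 5.
Column 4 already has 5; hence R1C4 = 4.
Column 5 already has 4, leaving R1C5 = 5.
Cage d's pair has sum 8, leaving R4C3 = 5.
Cage c needs sum 13, which forces R4C5 = 3.
Row 5 already has 5, leaving R5C3 = 3.
Filled in: 1 3 2 4 5 / 5 1 4 3 2 / 3 5 1 2 4 / 2 4 5 1 3 / 4 2 3 5 1.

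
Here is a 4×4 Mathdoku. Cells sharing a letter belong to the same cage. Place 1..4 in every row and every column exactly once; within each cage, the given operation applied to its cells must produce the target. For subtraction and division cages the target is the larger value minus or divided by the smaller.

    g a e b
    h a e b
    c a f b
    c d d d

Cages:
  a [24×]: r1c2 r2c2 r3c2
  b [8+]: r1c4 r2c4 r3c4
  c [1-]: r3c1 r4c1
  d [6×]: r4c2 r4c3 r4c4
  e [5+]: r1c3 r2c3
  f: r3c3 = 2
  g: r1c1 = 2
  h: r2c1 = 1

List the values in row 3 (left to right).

Cage g is a single given cell, which forces r1c1 = 2.
Cage h is a single given cell; hence r2c1 = 1.
Cage f is a single given cell, which forces r3c3 = 2.
Cage e needs two cells with sum 5, so r1c3 = 1.
Cage a has product 24, so r2c2 = 2.
Cage e's pair has sum 5; hence r2c3 = 4.
Row 2 already has 4, which forces r2c4 = 3.
1 is placed in column 3, leaving r4c3 = 3.
Column 4 already has 3, leaving r1c4 = 4.
Cage c needs two cells with difference 1, so r3c1 = 3.
Row 3 now contains 3, so r3c2 = 4.
Cage b needs sum 8, so r3c4 = 1.
Row 4 now contains 3, so r4c1 = 4.
Row 4 now contains 3; hence r4c2 = 1.
Cage d has product 6, which forces r4c4 = 2.
Row 1 already has 4; hence r1c2 = 3.
Completed grid: 2 3 1 4 / 1 2 4 3 / 3 4 2 1 / 4 1 3 2.

3 4 2 1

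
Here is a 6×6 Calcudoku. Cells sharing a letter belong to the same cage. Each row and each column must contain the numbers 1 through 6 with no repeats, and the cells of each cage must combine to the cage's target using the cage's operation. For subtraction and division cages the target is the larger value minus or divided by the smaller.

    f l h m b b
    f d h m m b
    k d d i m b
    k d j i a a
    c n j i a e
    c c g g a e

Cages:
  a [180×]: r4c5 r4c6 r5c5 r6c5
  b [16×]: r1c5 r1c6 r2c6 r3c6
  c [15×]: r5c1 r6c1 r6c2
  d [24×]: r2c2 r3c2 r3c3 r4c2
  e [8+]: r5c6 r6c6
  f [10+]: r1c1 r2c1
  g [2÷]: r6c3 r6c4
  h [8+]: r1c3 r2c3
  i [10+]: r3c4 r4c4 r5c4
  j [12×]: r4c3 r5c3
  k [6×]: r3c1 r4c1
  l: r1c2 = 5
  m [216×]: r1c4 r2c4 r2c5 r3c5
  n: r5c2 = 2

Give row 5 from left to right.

5 2 6 4 1 3

Cage l is a single given cell, which forces r1c2 = 5.
Cage b has product 16; hence r1c5 = 2.
N is a freebie, so r5c2 = 2.
Row 1 needs a 1, and only r1c6 is open for it.
In row 2, 1 can only go at r2c2, so r2c2 = 1.
1 is placed in column 2; hence r6c2 = 3.
Cage d has product 24, which forces r3c3 = 1.
In row 2, 5 can only go at r2c3, so r2c3 = 5.
Cage h needs two cells with sum 8, leaving r1c3 = 3.
The two cells of cage j must have product 12; hence r4c3 = 2.
Cage j's pair has product 12, so r5c3 = 6.
6 is placed in row 5, so r5c6 = 3.
2 is placed in column 3, leaving r6c3 = 4.
Column 6 now contains 3, which forces r4c6 = 6.
Cage g's pair has quotient 2, leaving r6c4 = 2.
Cage a needs product 180, leaving r6c5 = 6.
Cage e's pair has sum 8, leaving r6c6 = 5.
Cage m needs product 216; hence r1c4 = 6.
Column 4 already has 2, leaving r2c4 = 3.
Cage m needs product 216, which forces r2c5 = 4.
4 is placed in row 2, which forces r2c6 = 2.
Cage d has product 24, which forces r3c2 = 6.
Column 5 now contains 6, so r3c5 = 3.
2 is placed in column 6, which forces r3c6 = 4.
6 is placed in row 4; hence r4c2 = 4.
Cage c has product 15, leaving r5c1 = 5.
Row 5 now contains 5; hence r5c5 = 1.
Row 6 already has 5, leaving r6c1 = 1.
6 is placed in row 1, so r1c1 = 4.
4 is placed in row 2; hence r2c1 = 6.
Row 3 now contains 6, so r3c1 = 2.
Row 3 now contains 4, which forces r3c4 = 5.
1 is placed in column 1; hence r4c1 = 3.
Cage i has sum 10, so r4c4 = 1.
Column 5 now contains 1, leaving r4c5 = 5.
Row 5 now contains 1; hence r5c4 = 4.
Filled in: 4 5 3 6 2 1 / 6 1 5 3 4 2 / 2 6 1 5 3 4 / 3 4 2 1 5 6 / 5 2 6 4 1 3 / 1 3 4 2 6 5.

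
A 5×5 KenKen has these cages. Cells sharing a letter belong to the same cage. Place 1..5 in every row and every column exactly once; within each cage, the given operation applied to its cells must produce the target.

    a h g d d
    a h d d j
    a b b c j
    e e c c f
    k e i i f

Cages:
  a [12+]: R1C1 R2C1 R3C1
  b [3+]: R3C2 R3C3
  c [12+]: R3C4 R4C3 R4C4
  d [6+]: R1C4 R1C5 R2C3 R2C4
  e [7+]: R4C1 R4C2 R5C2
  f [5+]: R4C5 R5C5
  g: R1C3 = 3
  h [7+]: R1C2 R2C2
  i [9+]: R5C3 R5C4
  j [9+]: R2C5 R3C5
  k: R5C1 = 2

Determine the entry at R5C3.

Cage g is given; hence R1C3 = 3.
K is a freebie, so R5C1 = 2.
In column 1, 1 can only go at R4C1, so R4C1 = 1.
The only place for 3 in row 4 is R4C4.
The only place for 3 in row 3 is R3C1.
The only place for 3 in row 2 is R2C2.
Cage h needs two cells with sum 7; hence R1C2 = 4.
Column 2 now contains 4, which forces R5C2 = 1.
1 is placed in row 5, which forces R5C5 = 3.
4 is placed in row 1; hence R1C1 = 5.
Cage a has sum 12, so R2C1 = 4.
Row 2 already has 4; hence R2C5 = 5.
1 is placed in column 2, which forces R3C2 = 2.
The two cells of cage b must have sum 3, leaving R3C3 = 1.
Column 5 already has 5, leaving R3C5 = 4.
The 3 cells of cage e must have sum 7; hence R4C2 = 5.
Row 4 already has 5, so R4C3 = 4.
Cage f needs two cells with sum 5; hence R4C5 = 2.
Column 3 already has 4; hence R5C3 = 5.
5 is placed in row 5, so R5C4 = 4.
Cage d needs sum 6, so R1C4 = 2.
Column 5 already has 2, so R1C5 = 1.
Column 3 now contains 1, leaving R2C3 = 2.
Cage d has sum 6; hence R2C4 = 1.
Row 3 already has 4, leaving R3C4 = 5.
Completed grid: 5 4 3 2 1 / 4 3 2 1 5 / 3 2 1 5 4 / 1 5 4 3 2 / 2 1 5 4 3.

5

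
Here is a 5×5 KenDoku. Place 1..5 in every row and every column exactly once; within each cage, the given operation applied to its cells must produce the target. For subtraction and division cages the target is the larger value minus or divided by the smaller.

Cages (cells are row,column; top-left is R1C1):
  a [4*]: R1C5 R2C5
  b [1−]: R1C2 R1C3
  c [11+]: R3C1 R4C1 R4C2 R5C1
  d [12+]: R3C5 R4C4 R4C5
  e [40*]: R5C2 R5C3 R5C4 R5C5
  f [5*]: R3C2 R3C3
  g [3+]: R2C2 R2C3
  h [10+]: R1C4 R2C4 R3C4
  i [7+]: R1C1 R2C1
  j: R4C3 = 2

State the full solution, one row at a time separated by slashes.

2 4 3 5 1 / 5 2 1 3 4 / 4 1 5 2 3 / 1 3 2 4 5 / 3 5 4 1 2

Cage j is a single given cell, so R4C3 = 2.
The two cells of cage g must have sum 3, so R2C2 = 2.
Column 3 already has 2, which forces R2C3 = 1.
Row 2 already has 1, which forces R2C5 = 4.
Column 3 now contains 1; hence R3C3 = 5.
5 is placed in row 3, which forces R3C5 = 3.
3 is placed in column 5, which forces R4C5 = 5.
5 is placed in column 3; hence R5C3 = 4.
Cage b needs two cells with difference 1; hence R1C2 = 4.
Column 3 already has 4, which forces R1C3 = 3.
Column 5 already has 4; hence R1C5 = 1.
5 is placed in row 3; hence R3C2 = 1.
Column 2 now contains 1, leaving R4C2 = 3.
The 3 cells of cage d must have sum 12, so R4C4 = 4.
Column 2 now contains 1; hence R5C2 = 5.
Column 5 already has 1, so R5C5 = 2.
Row 1 already has 4, which forces R1C1 = 2.
Row 1 now contains 1, so R1C4 = 5.
The two cells of cage i must have sum 7, so R2C1 = 5.
The 3 cells of cage h must have sum 10, so R2C4 = 3.
Cage c needs sum 11, leaving R3C1 = 4.
Column 4 now contains 4, so R3C4 = 2.
Row 4 now contains 4, leaving R4C1 = 1.
Row 5 already has 2, leaving R5C1 = 3.
Row 5 already has 2, which forces R5C4 = 1.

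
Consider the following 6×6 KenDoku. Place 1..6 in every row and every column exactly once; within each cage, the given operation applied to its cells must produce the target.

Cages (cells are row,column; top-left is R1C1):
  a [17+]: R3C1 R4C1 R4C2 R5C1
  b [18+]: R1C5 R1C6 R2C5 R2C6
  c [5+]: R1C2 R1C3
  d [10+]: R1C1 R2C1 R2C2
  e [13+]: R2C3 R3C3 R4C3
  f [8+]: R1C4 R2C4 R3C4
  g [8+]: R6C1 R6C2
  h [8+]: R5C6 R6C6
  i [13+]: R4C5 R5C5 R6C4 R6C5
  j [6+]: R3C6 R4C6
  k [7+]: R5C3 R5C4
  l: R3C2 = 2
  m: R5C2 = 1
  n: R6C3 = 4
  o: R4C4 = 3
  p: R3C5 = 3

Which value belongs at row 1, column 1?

L is a freebie; hence R3C2 = 2.
Cage p is given, which forces R3C5 = 3.
O is a freebie, which forces R4C4 = 3.
Cage m is given, leaving R5C2 = 1.
N is a freebie, which forces R6C3 = 4.
In column 3, 1 can only go at R1C3, so R1C3 = 1.
Cage c needs two cells with sum 5, so R1C2 = 4.
In column 3, 3 can only go at R5C3, so R5C3 = 3.
Cage k needs two cells with sum 7; hence R5C4 = 4.
Column 4 needs a 6, and only R6C4 is open for it.
Cage i has sum 13; hence R4C5 = 4.
The 4 cells of cage i must have sum 13, which forces R5C5 = 2.
Cage i has sum 13; hence R6C5 = 1.
In row 6, 2 can only go at R6C6, so R6C6 = 2.
The two cells of cage h must have sum 8, which forces R5C6 = 6.
Column 6 now contains 6, leaving R1C6 = 3.
Cage b has sum 18, which forces R2C6 = 4.
Row 5 now contains 6, which forces R5C1 = 5.
Column 1 already has 5, so R6C1 = 3.
Row 6 now contains 3; hence R6C2 = 5.
Cage d needs sum 10, so R1C1 = 6.
Row 1 now contains 6, so R1C5 = 5.
Cage d needs sum 10, so R2C1 = 1.
Cage d has sum 10, so R2C2 = 3.
Column 5 already has 5, so R2C5 = 6.
Cage a needs sum 17; hence R3C1 = 4.
Cage a has sum 17, leaving R4C1 = 2.
5 is placed in column 2; hence R4C2 = 6.
Row 4 already has 6, leaving R4C3 = 5.
Row 4 now contains 5, so R4C6 = 1.
Row 1 now contains 5, which forces R1C4 = 2.
Column 3 already has 5, which forces R2C3 = 2.
Cage f has sum 8; hence R2C4 = 5.
Column 3 already has 5, which forces R3C3 = 6.
The 3 cells of cage f must have sum 8, leaving R3C4 = 1.
1 is placed in column 6, leaving R3C6 = 5.
Completed grid: 6 4 1 2 5 3 / 1 3 2 5 6 4 / 4 2 6 1 3 5 / 2 6 5 3 4 1 / 5 1 3 4 2 6 / 3 5 4 6 1 2.

6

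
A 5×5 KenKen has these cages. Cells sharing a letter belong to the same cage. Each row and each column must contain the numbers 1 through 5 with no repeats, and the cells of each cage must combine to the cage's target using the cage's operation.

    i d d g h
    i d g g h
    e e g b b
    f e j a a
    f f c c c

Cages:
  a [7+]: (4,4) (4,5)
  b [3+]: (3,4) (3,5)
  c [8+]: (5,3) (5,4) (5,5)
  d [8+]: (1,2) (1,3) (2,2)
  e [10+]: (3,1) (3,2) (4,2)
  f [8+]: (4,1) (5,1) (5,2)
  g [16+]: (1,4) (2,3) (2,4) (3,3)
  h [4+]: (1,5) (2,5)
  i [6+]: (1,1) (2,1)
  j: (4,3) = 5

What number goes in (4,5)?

J is a freebie, so (4,3) = 5.
In column 5, 5 can only go at (5,5), so (5,5) = 5.
In column 4, 3 can only go at (4,4), so (4,4) = 3.
Row 4 already has 3, which forces (4,5) = 4.
Column 5 needs a 2, and only (3,5) is open for it.
Row 3 now contains 2, leaving (3,4) = 1.
Column 4 now contains 1, leaving (5,4) = 2.
Cage f has sum 8, so (4,1) = 1.
Row 4 already has 1, so (4,2) = 2.
Row 5 now contains 2, so (5,3) = 1.
Row 2 needs a 2, and only (2,1) is open for it.
Column 1 now contains 2, leaving (1,1) = 4.
Row 1 already has 4; hence (1,4) = 5.
Column 4 already has 5; hence (2,4) = 4.
Column 1 already has 4, leaving (5,1) = 3.
Row 5 already has 3, which forces (5,2) = 4.
The 3 cells of cage d must have sum 8; hence (1,2) = 1.
Cage d needs sum 8, so (1,3) = 2.
Row 1 now contains 1, leaving (1,5) = 3.
Cage d needs sum 8, leaving (2,2) = 5.
4 is placed in row 2, so (2,3) = 3.
Column 5 now contains 3, which forces (2,5) = 1.
Column 1 now contains 3; hence (3,1) = 5.
The 3 cells of cage e must have sum 10; hence (3,2) = 3.
The 4 cells of cage g must have sum 16, leaving (3,3) = 4.
Filled in: 4 1 2 5 3 / 2 5 3 4 1 / 5 3 4 1 2 / 1 2 5 3 4 / 3 4 1 2 5.

4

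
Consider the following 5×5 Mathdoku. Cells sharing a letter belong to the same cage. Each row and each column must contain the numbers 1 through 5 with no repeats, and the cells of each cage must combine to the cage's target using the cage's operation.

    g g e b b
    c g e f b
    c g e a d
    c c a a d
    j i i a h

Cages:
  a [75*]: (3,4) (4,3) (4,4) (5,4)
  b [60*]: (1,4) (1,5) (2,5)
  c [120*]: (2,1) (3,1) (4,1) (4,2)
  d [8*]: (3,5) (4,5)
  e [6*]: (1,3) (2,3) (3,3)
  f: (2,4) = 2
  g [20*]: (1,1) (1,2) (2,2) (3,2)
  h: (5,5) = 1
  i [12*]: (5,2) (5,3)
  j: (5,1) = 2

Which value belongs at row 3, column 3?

1

Cage f is a single given cell, leaving (2,4) = 2.
Cage a has product 75; hence (4,3) = 5.
J is a freebie, so (5,1) = 2.
Cage h is a single given cell, which forces (5,5) = 1.
Column 1 already has 2, which forces (1,1) = 1.
The 4 cells of cage c must have product 120, which forces (4,2) = 2.
Row 4 already has 2, which forces (4,5) = 4.
Cage b has product 60, which forces (1,4) = 4.
4 is placed in column 5, so (3,5) = 2.
Row 4 already has 4, which forces (4,1) = 3.
Row 4 now contains 3; hence (4,4) = 1.
Row 1 now contains 4, which forces (1,2) = 5.
Cage e has product 6; hence (1,3) = 2.
Row 1 already has 5, leaving (1,5) = 3.
Column 5 already has 3, so (2,5) = 5.
Row 2 already has 5, leaving (2,1) = 4.
Row 2 already has 4; hence (2,2) = 1.
Row 2 already has 1, which forces (2,3) = 3.
Cage c needs product 120, leaving (3,1) = 5.
1 is placed in column 2, leaving (3,2) = 4.
3 is placed in column 3, leaving (3,3) = 1.
Row 3 already has 5, which forces (3,4) = 3.
4 is placed in column 2, leaving (5,2) = 3.
3 is placed in column 3, which forces (5,3) = 4.
3 is placed in column 4; hence (5,4) = 5.
Completed grid: 1 5 2 4 3 / 4 1 3 2 5 / 5 4 1 3 2 / 3 2 5 1 4 / 2 3 4 5 1.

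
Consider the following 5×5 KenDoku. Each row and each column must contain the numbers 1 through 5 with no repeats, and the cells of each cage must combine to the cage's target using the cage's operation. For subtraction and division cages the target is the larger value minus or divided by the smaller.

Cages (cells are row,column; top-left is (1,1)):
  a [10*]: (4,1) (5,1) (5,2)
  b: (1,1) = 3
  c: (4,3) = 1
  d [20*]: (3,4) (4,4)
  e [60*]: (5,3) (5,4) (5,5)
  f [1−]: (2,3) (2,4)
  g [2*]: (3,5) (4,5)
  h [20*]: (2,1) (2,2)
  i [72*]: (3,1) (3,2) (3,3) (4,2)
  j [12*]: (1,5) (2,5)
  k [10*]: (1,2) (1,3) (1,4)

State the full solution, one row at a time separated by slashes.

Cage b is a single given cell; hence (1,1) = 3.
3 is placed in row 1, which forces (1,5) = 4.
Column 5 already has 4, which forces (2,5) = 3.
Cage i needs product 72, leaving (4,2) = 3.
Cage c is a single given cell, which forces (4,3) = 1.
Row 4 now contains 1; hence (4,5) = 2.
Column 5 already has 3, leaving (5,5) = 5.
Cage i has product 72, so (3,3) = 3.
2 is placed in column 5; hence (3,5) = 1.
2 is placed in row 4, so (4,1) = 5.
Row 4 already has 5; hence (4,4) = 4.
3 is placed in column 3, which forces (5,3) = 4.
Column 4 already has 4, which forces (5,4) = 3.
Column 1 now contains 5, which forces (2,1) = 4.
The two cells of cage h must have product 20, so (2,2) = 5.
The two cells of cage f must have difference 1, leaving (2,3) = 2.
Cage f needs two cells with difference 1; hence (2,4) = 1.
4 is placed in column 1, leaving (3,1) = 2.
2 is placed in row 3; hence (3,2) = 4.
Column 4 already has 4, leaving (3,4) = 5.
Column 1 now contains 2, which forces (5,1) = 1.
1 is placed in row 5, which forces (5,2) = 2.
2 is placed in column 2; hence (1,2) = 1.
Column 3 now contains 2, leaving (1,3) = 5.
Column 4 already has 5, which forces (1,4) = 2.

3 1 5 2 4 / 4 5 2 1 3 / 2 4 3 5 1 / 5 3 1 4 2 / 1 2 4 3 5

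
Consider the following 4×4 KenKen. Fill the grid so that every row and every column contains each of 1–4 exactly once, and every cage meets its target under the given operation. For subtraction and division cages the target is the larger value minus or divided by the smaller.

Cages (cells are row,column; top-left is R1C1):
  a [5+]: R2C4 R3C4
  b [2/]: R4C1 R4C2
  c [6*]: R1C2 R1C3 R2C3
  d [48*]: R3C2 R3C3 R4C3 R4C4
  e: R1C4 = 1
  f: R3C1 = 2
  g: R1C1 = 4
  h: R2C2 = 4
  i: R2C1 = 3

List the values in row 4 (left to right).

1 2 3 4

Cage g is a single given cell, so R1C1 = 4.
E is a freebie, which forces R1C4 = 1.
Cage i is a single given cell; hence R2C1 = 3.
H is a freebie, which forces R2C2 = 4.
4 is placed in row 2, so R2C4 = 2.
F is a freebie, which forces R3C1 = 2.
2 is placed in column 1, leaving R4C1 = 1.
Row 4 now contains 1; hence R4C2 = 2.
2 is placed in column 2, which forces R1C2 = 3.
The 3 cells of cage c must have product 6, so R1C3 = 2.
Row 2 now contains 2; hence R2C3 = 1.
Cage d has product 48; hence R3C2 = 1.
Cage d needs product 48, so R3C3 = 4.
Cage a needs two cells with sum 5, leaving R3C4 = 3.
Cage d needs product 48, which forces R4C3 = 3.
Cage d needs product 48, so R4C4 = 4.
Filled in: 4 3 2 1 / 3 4 1 2 / 2 1 4 3 / 1 2 3 4.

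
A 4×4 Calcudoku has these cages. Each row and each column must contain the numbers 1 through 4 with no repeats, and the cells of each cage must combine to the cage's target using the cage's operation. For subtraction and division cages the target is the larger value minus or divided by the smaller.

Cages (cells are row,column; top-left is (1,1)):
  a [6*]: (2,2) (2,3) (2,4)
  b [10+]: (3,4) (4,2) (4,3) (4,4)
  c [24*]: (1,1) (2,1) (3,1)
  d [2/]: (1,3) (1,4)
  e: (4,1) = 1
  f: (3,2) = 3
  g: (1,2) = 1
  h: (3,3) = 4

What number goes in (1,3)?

G is a freebie, so (1,2) = 1.
F is a freebie; hence (3,2) = 3.
Cage h is given, leaving (3,3) = 4.
Cage e is a single given cell, so (4,1) = 1.
Column 3 already has 4, so (1,3) = 2.
The two cells of cage d must have quotient 2; hence (1,4) = 4.
Column 2 now contains 3, which forces (2,2) = 2.
Row 3 already has 4; hence (3,1) = 2.
Cage b has sum 10, leaving (3,4) = 1.
Column 2 already has 2, leaving (4,2) = 4.
Column 3 now contains 2, which forces (4,3) = 3.
Row 4 now contains 3, which forces (4,4) = 2.
Row 1 already has 4, leaving (1,1) = 3.
Cage c has product 24, which forces (2,1) = 4.
Column 3 already has 3, so (2,3) = 1.
Column 4 already has 1, so (2,4) = 3.
The full grid is 3 1 2 4 / 4 2 1 3 / 2 3 4 1 / 1 4 3 2.

2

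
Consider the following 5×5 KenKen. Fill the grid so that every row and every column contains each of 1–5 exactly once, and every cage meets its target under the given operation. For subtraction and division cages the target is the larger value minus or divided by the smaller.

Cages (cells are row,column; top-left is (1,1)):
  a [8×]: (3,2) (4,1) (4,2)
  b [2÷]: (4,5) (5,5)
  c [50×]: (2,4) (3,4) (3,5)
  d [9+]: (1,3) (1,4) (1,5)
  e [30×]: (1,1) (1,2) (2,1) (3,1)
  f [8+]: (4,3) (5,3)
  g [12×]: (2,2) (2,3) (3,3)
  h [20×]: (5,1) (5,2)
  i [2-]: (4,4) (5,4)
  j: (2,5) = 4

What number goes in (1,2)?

Cage c needs product 50; hence (2,4) = 5.
J is a freebie, so (2,5) = 4.
Cage c needs product 50, so (3,4) = 2.
Cage c has product 50, which forces (3,5) = 5.
The 3 cells of cage g must have product 12, so (3,3) = 4.
Row 3 now contains 4, so (3,2) = 1.
Column 2 already has 1; hence (2,2) = 3.
Cage g needs product 12, which forces (2,3) = 1.
1 is placed in row 3, leaving (3,1) = 3.
Cage e needs product 30; hence (1,1) = 1.
Cage e needs product 30, leaving (1,2) = 5.
Row 2 now contains 1; hence (2,1) = 2.
Column 1 now contains 2, which forces (4,1) = 4.
Row 4 already has 4, which forces (4,2) = 2.
2 is placed in row 4, leaving (4,5) = 1.
Column 1 now contains 4, leaving (5,1) = 5.
Column 2 now contains 5, so (5,2) = 4.
Row 5 now contains 5, so (5,3) = 3.
3 is placed in row 5, leaving (5,4) = 1.
Column 5 now contains 1, so (5,5) = 2.
Column 3 already has 3, which forces (1,3) = 2.
The 3 cells of cage d must have sum 9, leaving (1,4) = 4.
2 is placed in column 5, so (1,5) = 3.
Column 3 already has 3, leaving (4,3) = 5.
1 is placed in row 4, so (4,4) = 3.
The full grid is 1 5 2 4 3 / 2 3 1 5 4 / 3 1 4 2 5 / 4 2 5 3 1 / 5 4 3 1 2.

5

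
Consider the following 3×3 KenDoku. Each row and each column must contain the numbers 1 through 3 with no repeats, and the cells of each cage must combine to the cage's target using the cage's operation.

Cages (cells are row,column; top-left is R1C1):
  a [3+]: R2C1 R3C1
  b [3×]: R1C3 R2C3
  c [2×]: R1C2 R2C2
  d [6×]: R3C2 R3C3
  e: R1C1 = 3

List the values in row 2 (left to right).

2 1 3

Cage e is a single given cell, which forces R1C1 = 3.
Row 1 already has 3; hence R1C3 = 1.
Column 3 already has 1; hence R2C3 = 3.
3 is placed in column 3, leaving R3C3 = 2.
Row 1 now contains 1, leaving R1C2 = 2.
Cage a's pair has sum 3, leaving R2C1 = 2.
The two cells of cage c must have product 2, so R2C2 = 1.
2 is placed in row 3, which forces R3C1 = 1.
2 is placed in row 3, so R3C2 = 3.
The full grid is 3 2 1 / 2 1 3 / 1 3 2.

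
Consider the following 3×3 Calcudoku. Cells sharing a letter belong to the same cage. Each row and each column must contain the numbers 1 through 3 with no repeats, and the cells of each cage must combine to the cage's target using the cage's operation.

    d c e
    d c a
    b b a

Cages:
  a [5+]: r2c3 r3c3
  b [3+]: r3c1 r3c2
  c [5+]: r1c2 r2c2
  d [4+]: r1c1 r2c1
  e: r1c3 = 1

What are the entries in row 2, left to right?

1 3 2

Cage e is given, which forces r1c3 = 1.
Row 1 now contains 1, leaving r1c1 = 3.
Row 1 now contains 3; hence r1c2 = 2.
Cage d's pair has sum 4, so r2c1 = 1.
Column 2 already has 2; hence r2c2 = 3.
Row 2 already has 3, leaving r2c3 = 2.
Column 1 now contains 1, which forces r3c1 = 2.
Column 2 already has 2; hence r3c2 = 1.
Column 3 already has 2, so r3c3 = 3.
The full grid is 3 2 1 / 1 3 2 / 2 1 3.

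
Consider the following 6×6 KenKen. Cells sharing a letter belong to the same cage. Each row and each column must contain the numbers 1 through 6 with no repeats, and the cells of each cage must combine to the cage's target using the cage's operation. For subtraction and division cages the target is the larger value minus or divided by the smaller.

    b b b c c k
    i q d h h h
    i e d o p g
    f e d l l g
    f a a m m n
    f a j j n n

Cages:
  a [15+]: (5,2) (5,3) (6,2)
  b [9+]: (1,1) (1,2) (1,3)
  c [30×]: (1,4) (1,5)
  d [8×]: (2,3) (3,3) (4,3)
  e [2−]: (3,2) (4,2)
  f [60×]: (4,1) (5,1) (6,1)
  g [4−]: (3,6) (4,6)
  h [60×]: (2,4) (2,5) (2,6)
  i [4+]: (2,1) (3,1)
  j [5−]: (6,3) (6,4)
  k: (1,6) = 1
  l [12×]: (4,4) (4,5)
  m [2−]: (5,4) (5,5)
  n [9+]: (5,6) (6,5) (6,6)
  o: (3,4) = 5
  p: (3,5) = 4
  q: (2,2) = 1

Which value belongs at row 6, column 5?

Cage k is given; hence (1,6) = 1.
Cage q is given, which forces (2,2) = 1.
Cage o is given, so (3,4) = 5.
Cage p is a single given cell, so (3,5) = 4.
Column 4 now contains 5, so (1,4) = 6.
Cage c's pair has product 30, leaving (1,5) = 5.
Row 2 now contains 1; hence (2,1) = 3.
Cage i needs two cells with sum 4; hence (3,1) = 1.
Row 3 already has 1; hence (3,3) = 2.
Row 3 now contains 2, leaving (3,6) = 6.
6 is placed in column 6, leaving (4,6) = 2.
Column 4 already has 6, so (6,4) = 1.
Column 3 already has 2, leaving (2,3) = 4.
Cage h has product 60; hence (2,4) = 2.
The 3 cells of cage h must have product 60, which forces (2,5) = 6.
The 3 cells of cage h must have product 60, so (2,6) = 5.
Row 3 now contains 6, so (3,2) = 3.
The two cells of cage e must have difference 2, which forces (4,2) = 5.
Cage d needs product 8, so (4,3) = 1.
Row 4 now contains 2, leaving (4,4) = 4.
The two cells of cage l must have product 12, so (4,5) = 3.
Column 4 already has 4, which forces (5,4) = 3.
Row 5 already has 3, which forces (5,6) = 4.
Row 6 already has 1, leaving (6,3) = 6.
The 3 cells of cage n must have sum 9, which forces (6,5) = 2.
4 is placed in column 6, leaving (6,6) = 3.
Column 3 already has 4, which forces (1,3) = 3.
5 is placed in row 4, so (4,1) = 6.
Cage f has product 60, so (5,1) = 2.
Row 5 now contains 4, so (5,2) = 6.
Column 3 already has 6; hence (5,3) = 5.
2 is placed in column 5, so (5,5) = 1.
2 is placed in row 6, so (6,1) = 5.
Row 6 already has 6, so (6,2) = 4.
Column 1 now contains 2, which forces (1,1) = 4.
4 is placed in column 2, which forces (1,2) = 2.
Completed grid: 4 2 3 6 5 1 / 3 1 4 2 6 5 / 1 3 2 5 4 6 / 6 5 1 4 3 2 / 2 6 5 3 1 4 / 5 4 6 1 2 3.

2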